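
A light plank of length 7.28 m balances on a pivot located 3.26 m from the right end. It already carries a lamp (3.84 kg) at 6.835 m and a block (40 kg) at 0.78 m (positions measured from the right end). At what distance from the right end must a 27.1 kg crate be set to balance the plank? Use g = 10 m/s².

x ≈ 6.41 m from the right end

About the pivot (at 3.26 m from the right end):
Lamp: 3.84 × 10 = 38.4 N down at 6.835 m → arm 3.575 m, τ = 38.4 × 3.575 = 137.3 N·m counterclockwise.
Block: 40 × 10 = 400 N down at 0.78 m → arm 2.48 m, τ = 400 × 2.48 = 992 N·m clockwise.
Net moment of existing loads = 854.7 N·m clockwise.
The crate weighs 27.1 × 10 = 271 N and must supply an equal counterclockwise moment, so its lever arm about the pivot is 854.7 / 271 = 3.15 m.
That puts it at 3.26 + 3.15 = 6.41 m from the right end.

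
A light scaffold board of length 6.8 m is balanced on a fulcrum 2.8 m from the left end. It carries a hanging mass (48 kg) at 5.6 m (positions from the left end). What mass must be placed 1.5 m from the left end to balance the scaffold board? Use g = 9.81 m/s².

Sum moments about the fulcrum (at 2.8 m from the left end) (the support reaction has zero arm there).
Hanging mass: 48 × 9.81 = 470.9 N down at 5.6 m → arm 2.8 m, τ = 470.9 × 2.8 = 1319 N·m clockwise.
Net moment of known loads = 1319 N·m clockwise.
An unknown mass m at 1.5 m has arm 1.3 m; its moment is m·g·1.3 counterclockwise.
Στ = 0 ⇒ m × 9.81 × 1.3 = 1319 ⇒ m = 1319 / (9.81 × 1.3) = 103 kg.

m ≈ 103 kg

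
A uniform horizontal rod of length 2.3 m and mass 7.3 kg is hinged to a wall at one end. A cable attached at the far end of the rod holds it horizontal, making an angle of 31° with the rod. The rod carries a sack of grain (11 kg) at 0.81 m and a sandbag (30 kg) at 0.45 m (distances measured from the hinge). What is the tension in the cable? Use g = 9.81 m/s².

T ≈ 255 N

Taking torques about the hinge:
Beam weight: 7.3 × 9.81 = 71.61 N down at 1.15 m → arm 1.15 m, τ = 71.61 × 1.15 = 82.35 N·m clockwise.
Sack of grain: 11 × 9.81 = 107.9 N down at 0.81 m → arm 0.81 m, τ = 107.9 × 0.81 = 87.4 N·m clockwise.
Sandbag: 30 × 9.81 = 294.3 N down at 0.45 m → arm 0.45 m, τ = 294.3 × 0.45 = 132.4 N·m clockwise.
Total clockwise load moment = 302.1 N·m.
The cable tension T acts at 2.3 m; only its component perpendicular to the rod, T sinθ, produces torque. sin 31° = 0.515.
For rotational equilibrium, T × 2.3 × 0.515 = 302.1, so T = 302.1 / 1.184 = 255 N.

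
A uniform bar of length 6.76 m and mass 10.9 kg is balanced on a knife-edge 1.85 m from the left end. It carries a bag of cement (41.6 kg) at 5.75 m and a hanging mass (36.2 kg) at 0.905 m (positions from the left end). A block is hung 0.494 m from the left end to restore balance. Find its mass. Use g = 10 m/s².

About the knife-edge (at 1.85 m from the left end):
Beam weight: 10.9 × 10 = 109 N down at 3.38 m → arm 1.53 m, τ = 109 × 1.53 = 166.8 N·m clockwise.
Bag of cement: 41.6 × 10 = 416 N down at 5.75 m → arm 3.9 m, τ = 416 × 3.9 = 1622 N·m clockwise.
Hanging mass: 36.2 × 10 = 362 N down at 0.905 m → arm 0.945 m, τ = 362 × 0.945 = 342.1 N·m counterclockwise.
Net moment of known loads = 1447 N·m clockwise.
An unknown mass m at 0.494 m has arm 1.356 m; its moment is m·g·1.356 counterclockwise.
Στ = 0 ⇒ m × 10 × 1.356 = 1447 ⇒ m = 1447 / (10 × 1.356) = 107 kg.

m ≈ 107 kg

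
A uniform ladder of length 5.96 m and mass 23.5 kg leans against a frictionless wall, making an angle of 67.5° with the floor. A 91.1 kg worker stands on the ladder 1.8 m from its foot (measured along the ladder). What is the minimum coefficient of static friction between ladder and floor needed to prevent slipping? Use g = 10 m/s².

About the foot of the ladder:
Ladder weight 23.5×10 = 235 N acts at 2.98 m along the ladder; its horizontal arm is 2.98·cos67.5° = 1.14 m → τ = 267.9 N·m clockwise.
Worker: 91.1×10 = 911 N at 1.8 m → arm 0.6888 m → τ = 627.5 N·m clockwise.
Wall normal N acts horizontally at the top; its moment arm is the height L sinθ = 5.96·sin67.5° = 5.506 m, counterclockwise.
Balancing moments: N × 5.506 = 895.4, giving N = 162.6 N.
ΣFx = 0 ⇒ f = N_wall = 162.6 N. ΣFy = 0 ⇒ N_floor = 1146 N.
μ_min = f / N_floor = 162.6 / 1146 = 0.142.

μ_min ≈ 0.142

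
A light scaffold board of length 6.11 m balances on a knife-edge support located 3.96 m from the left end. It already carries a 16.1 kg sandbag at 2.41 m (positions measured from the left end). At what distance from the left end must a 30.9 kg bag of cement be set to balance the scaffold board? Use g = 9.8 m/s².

Take moments about the knife-edge support (at 3.96 m from the left end).
Sandbag: 16.1 × 9.8 = 157.8 N down at 2.41 m → arm 1.55 m, τ = 157.8 × 1.55 = 244.6 N·m counterclockwise.
Net moment of existing loads = 244.6 N·m counterclockwise.
The bag of cement weighs 30.9 × 9.8 = 302.8 N and must supply an equal clockwise moment, so its lever arm about the knife-edge support is 244.6 / 302.8 = 0.808 m.
That puts it at 3.96 + 0.808 = 4.77 m from the left end.

x ≈ 4.77 m from the left end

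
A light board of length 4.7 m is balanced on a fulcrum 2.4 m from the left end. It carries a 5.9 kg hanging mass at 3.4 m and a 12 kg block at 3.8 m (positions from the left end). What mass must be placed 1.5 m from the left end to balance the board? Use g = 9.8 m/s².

Sum moments about the fulcrum (at 2.4 m from the left end) (the support reaction has zero arm there).
Hanging mass: 5.9 × 9.8 = 57.82 N down at 3.4 m → arm 1 m, τ = 57.82 × 1 = 57.82 N·m clockwise.
Block: 12 × 9.8 = 117.6 N down at 3.8 m → arm 1.4 m, τ = 117.6 × 1.4 = 164.6 N·m clockwise.
Net moment of known loads = 222.4 N·m clockwise.
An unknown mass m at 1.5 m has arm 0.9 m; its moment is m·g·0.9 counterclockwise.
Balancing moments: m × 9.8 × 0.9 = 222.4, giving m = 222.4 / (9.8 × 0.9) = 25.2 kg.

m ≈ 25.2 kg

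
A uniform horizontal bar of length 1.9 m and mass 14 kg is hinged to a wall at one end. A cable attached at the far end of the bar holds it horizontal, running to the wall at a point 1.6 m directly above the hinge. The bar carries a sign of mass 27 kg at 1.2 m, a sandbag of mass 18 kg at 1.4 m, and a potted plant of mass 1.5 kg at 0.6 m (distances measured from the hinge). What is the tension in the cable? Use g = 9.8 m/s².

T ≈ 575 N

Taking torques about the hinge:
Beam weight: 14 × 9.8 = 137.2 N down at 0.95 m → arm 0.95 m, τ = 137.2 × 0.95 = 130.3 N·m clockwise.
Sign: 27 × 9.8 = 264.6 N down at 1.2 m → arm 1.2 m, τ = 264.6 × 1.2 = 317.5 N·m clockwise.
Sandbag: 18 × 9.8 = 176.4 N down at 1.4 m → arm 1.4 m, τ = 176.4 × 1.4 = 247 N·m clockwise.
Potted plant: 1.5 × 9.8 = 14.7 N down at 0.6 m → arm 0.6 m, τ = 14.7 × 0.6 = 8.82 N·m clockwise.
Total clockwise load moment = 703.6 N·m.
The cable tension T acts at 1.9 m; only its component perpendicular to the bar, T sinθ, produces torque. sinθ = h/√(h²+d²) = 1.6/√(1.6²+1.9²) = 0.6441.
Στ = 0 ⇒ T × 1.9 × 0.6441 = 703.6 ⇒ T = 703.6 / 1.224 = 575 N.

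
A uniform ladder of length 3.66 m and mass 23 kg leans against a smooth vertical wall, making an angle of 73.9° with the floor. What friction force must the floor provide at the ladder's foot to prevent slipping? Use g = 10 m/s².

f ≈ 33.2 N

Take moments about the foot of the ladder.
Ladder weight 23×10 = 230 N acts at 1.83 m along the ladder; its horizontal arm is 1.83·cos73.9° = 0.5075 m → τ = 116.7 N·m clockwise.
Wall normal N acts horizontally at the top; its moment arm is the height L sinθ = 3.66·sin73.9° = 3.516 m, counterclockwise.
Balancing moments: N × 3.516 = 116.7, giving N = 33.2 N.
ΣFx = 0: friction at the foot balances the wall's push, so f = N_wall = 33.2 N.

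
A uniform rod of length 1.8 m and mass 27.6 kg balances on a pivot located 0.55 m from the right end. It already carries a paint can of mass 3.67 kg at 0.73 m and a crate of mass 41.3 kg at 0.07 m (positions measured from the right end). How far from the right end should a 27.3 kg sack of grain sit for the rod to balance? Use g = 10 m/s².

x ≈ 0.898 m from the right end

Choose the pivot (at 0.55 m from the right end) as the axis so the support reaction has zero arm there.
Beam weight: 27.6 × 10 = 276 N down at 0.9 m → arm 0.35 m, τ = 276 × 0.35 = 96.6 N·m counterclockwise.
Paint can: 3.67 × 10 = 36.7 N down at 0.73 m → arm 0.18 m, τ = 36.7 × 0.18 = 6.606 N·m counterclockwise.
Crate: 41.3 × 10 = 413 N down at 0.07 m → arm 0.48 m, τ = 413 × 0.48 = 198.2 N·m clockwise.
Net moment of existing loads = 94.99 N·m clockwise.
The sack of grain weighs 27.3 × 10 = 273 N and must supply an equal counterclockwise moment, so its lever arm about the pivot is 94.99 / 273 = 0.348 m.
That puts it at 0.55 + 0.348 = 0.898 m from the right end.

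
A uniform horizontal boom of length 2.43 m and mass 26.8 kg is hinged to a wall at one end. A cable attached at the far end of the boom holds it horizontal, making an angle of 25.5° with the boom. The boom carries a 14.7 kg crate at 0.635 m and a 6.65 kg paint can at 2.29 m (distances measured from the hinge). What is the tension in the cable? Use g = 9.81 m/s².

Take moments about the hinge.
Beam weight: 26.8 × 9.81 = 262.9 N down at 1.215 m → arm 1.215 m, τ = 262.9 × 1.215 = 319.4 N·m clockwise.
Crate: 14.7 × 9.81 = 144.2 N down at 0.635 m → arm 0.635 m, τ = 144.2 × 0.635 = 91.57 N·m clockwise.
Paint can: 6.65 × 9.81 = 65.24 N down at 2.29 m → arm 2.29 m, τ = 65.24 × 2.29 = 149.4 N·m clockwise.
Total clockwise load moment = 560.4 N·m.
The cable tension T acts at 2.43 m; only its component perpendicular to the boom, T sinθ, produces torque. sin 25.5° = 0.4305.
For rotational equilibrium, T × 2.43 × 0.4305 = 560.4, so T = 560.4 / 1.046 = 536 N.

T ≈ 536 N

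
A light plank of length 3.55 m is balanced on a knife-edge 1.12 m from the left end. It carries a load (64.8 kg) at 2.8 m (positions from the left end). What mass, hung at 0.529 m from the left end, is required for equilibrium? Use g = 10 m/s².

Sum moments about the knife-edge (at 1.12 m from the left end) (the support reaction has zero arm there).
Load: 64.8 × 10 = 648 N down at 2.8 m → arm 1.68 m, τ = 648 × 1.68 = 1089 N·m clockwise.
Net moment of known loads = 1089 N·m clockwise.
An unknown mass m at 0.529 m has arm 0.591 m; its moment is m·g·0.591 counterclockwise.
Στ = 0 ⇒ m × 10 × 0.591 = 1089 ⇒ m = 1089 / (10 × 0.591) = 184 kg.

m ≈ 184 kg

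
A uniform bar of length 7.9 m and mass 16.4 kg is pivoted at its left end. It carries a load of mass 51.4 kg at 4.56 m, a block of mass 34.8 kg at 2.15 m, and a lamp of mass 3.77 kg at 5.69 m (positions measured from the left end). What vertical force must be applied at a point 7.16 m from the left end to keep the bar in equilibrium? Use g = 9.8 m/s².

F ≈ 541 N

Taking torques about the left end:
Beam weight: 16.4 × 9.8 = 160.7 N down at 3.95 m → arm 3.95 m, τ = 160.7 × 3.95 = 634.8 N·m clockwise.
Load: 51.4 × 9.8 = 503.7 N down at 4.56 m → arm 4.56 m, τ = 503.7 × 4.56 = 2297 N·m clockwise.
Block: 34.8 × 9.8 = 341 N down at 2.15 m → arm 2.15 m, τ = 341 × 2.15 = 733.1 N·m clockwise.
Lamp: 3.77 × 9.8 = 36.95 N down at 5.69 m → arm 5.69 m, τ = 36.95 × 5.69 = 210.2 N·m clockwise.
Net moment of the loads = 3875 N·m clockwise.
The upward force F acts at a point 7.16 m from the left end, arm 7.16 m, giving F × 7.16 counterclockwise.
For rotational equilibrium, F × 7.16 = 3875, so F = 3875 / 7.16 = 541 N.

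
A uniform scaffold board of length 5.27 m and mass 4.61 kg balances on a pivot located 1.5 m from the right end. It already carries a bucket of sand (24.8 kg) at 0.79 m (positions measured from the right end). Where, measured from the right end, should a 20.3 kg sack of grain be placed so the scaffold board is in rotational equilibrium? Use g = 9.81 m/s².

x ≈ 2.11 m from the right end

Take moments about the pivot (at 1.5 m from the right end).
Beam weight: 4.61 × 9.81 = 45.22 N down at 2.635 m → arm 1.135 m, τ = 45.22 × 1.135 = 51.32 N·m counterclockwise.
Bucket of sand: 24.8 × 9.81 = 243.3 N down at 0.79 m → arm 0.71 m, τ = 243.3 × 0.71 = 172.7 N·m clockwise.
Net moment of existing loads = 121.4 N·m clockwise.
The sack of grain weighs 20.3 × 9.81 = 199.1 N and must supply an equal counterclockwise moment, so its lever arm about the pivot is 121.4 / 199.1 = 0.61 m.
That puts it at 1.5 + 0.61 = 2.11 m from the right end.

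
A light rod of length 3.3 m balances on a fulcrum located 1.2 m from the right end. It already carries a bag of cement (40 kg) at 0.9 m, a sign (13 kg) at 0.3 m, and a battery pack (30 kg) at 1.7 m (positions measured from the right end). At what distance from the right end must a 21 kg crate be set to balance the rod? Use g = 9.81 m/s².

About the fulcrum (at 1.2 m from the right end):
Bag of cement: 40 × 9.81 = 392.4 N down at 0.9 m → arm 0.3 m, τ = 392.4 × 0.3 = 117.7 N·m clockwise.
Sign: 13 × 9.81 = 127.5 N down at 0.3 m → arm 0.9 m, τ = 127.5 × 0.9 = 114.8 N·m clockwise.
Battery pack: 30 × 9.81 = 294.3 N down at 1.7 m → arm 0.5 m, τ = 294.3 × 0.5 = 147.2 N·m counterclockwise.
Net moment of existing loads = 85.3 N·m clockwise.
The crate weighs 21 × 9.81 = 206 N and must supply an equal counterclockwise moment, so its lever arm about the fulcrum is 85.3 / 206 = 0.414 m.
That puts it at 1.2 + 0.414 = 1.61 m from the right end.

x ≈ 1.61 m from the right end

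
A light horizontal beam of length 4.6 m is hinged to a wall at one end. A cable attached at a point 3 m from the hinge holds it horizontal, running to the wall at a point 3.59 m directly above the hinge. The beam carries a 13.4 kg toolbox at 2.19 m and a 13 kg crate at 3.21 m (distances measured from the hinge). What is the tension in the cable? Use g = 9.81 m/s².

Take moments about the hinge.
Toolbox: 13.4 × 9.81 = 131.5 N down at 2.19 m → arm 2.19 m, τ = 131.5 × 2.19 = 288 N·m clockwise.
Crate: 13 × 9.81 = 127.5 N down at 3.21 m → arm 3.21 m, τ = 127.5 × 3.21 = 409.3 N·m clockwise.
Total clockwise load moment = 697.3 N·m.
The cable tension T acts at 3 m; only its component perpendicular to the beam, T sinθ, produces torque. sinθ = h/√(h²+d²) = 3.59/√(3.59²+3²) = 0.7673.
Balancing moments: T × 3 × 0.7673 = 697.3, giving T = 697.3 / 2.302 = 303 N.

T ≈ 303 N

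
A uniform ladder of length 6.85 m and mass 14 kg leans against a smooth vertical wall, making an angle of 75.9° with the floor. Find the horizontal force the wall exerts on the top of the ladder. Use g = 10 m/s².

N_wall ≈ 17.6 N

Choose the foot of the ladder as the axis so the floor normal and friction both act there and drop out.
Ladder weight 14×10 = 140 N acts at 3.425 m along the ladder; its horizontal arm is 3.425·cos75.9° = 0.8344 m → τ = 116.8 N·m clockwise.
Wall normal N acts horizontally at the top; its moment arm is the height L sinθ = 6.85·sin75.9° = 6.644 m, counterclockwise.
Setting net torque to zero: N × 6.644 = 116.8 → N = 17.6 N.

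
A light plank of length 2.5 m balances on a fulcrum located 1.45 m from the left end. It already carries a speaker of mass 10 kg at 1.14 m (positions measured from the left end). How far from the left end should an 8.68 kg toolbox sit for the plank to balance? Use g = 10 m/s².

Taking torques about the fulcrum (at 1.45 m from the left end):
Speaker: 10 × 10 = 100 N down at 1.14 m → arm 0.31 m, τ = 100 × 0.31 = 31 N·m counterclockwise.
Net moment of existing loads = 31 N·m counterclockwise.
The toolbox weighs 8.68 × 10 = 86.8 N and must supply an equal clockwise moment, so its lever arm about the fulcrum is 31 / 86.8 = 0.357 m.
That puts it at 1.45 + 0.357 = 1.81 m from the left end.

x ≈ 1.81 m from the left end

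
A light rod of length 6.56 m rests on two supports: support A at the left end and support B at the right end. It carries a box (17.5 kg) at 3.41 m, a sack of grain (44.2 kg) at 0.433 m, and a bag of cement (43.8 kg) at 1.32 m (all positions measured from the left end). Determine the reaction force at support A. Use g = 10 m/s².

R_A ≈ 847 N

Choose support B as the axis so its reaction then has zero moment arm.
Box: 17.5 × 10 = 175 N down at 3.41 m → arm 3.15 m, τ = 175 × 3.15 = 551.2 N·m counterclockwise.
Sack of grain: 44.2 × 10 = 442 N down at 0.433 m → arm 6.127 m, τ = 442 × 6.127 = 2708 N·m counterclockwise.
Bag of cement: 43.8 × 10 = 438 N down at 1.32 m → arm 5.24 m, τ = 438 × 5.24 = 2295 N·m counterclockwise.
Net load moment about support B = 5554 N·m counterclockwise.
Reaction R at support A is upward at 0 m, arm 6.56 m → moment R × 6.56 clockwise.
For rotational equilibrium, R × 6.56 = 5554, so R = 847 N.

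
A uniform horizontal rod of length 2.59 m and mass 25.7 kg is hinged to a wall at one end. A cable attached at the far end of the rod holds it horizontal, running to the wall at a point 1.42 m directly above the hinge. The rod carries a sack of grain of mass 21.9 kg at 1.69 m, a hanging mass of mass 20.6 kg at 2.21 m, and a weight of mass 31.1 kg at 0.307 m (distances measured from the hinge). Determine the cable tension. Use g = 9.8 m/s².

T ≈ 987 N

About the hinge:
Beam weight: 25.7 × 9.8 = 251.9 N down at 1.295 m → arm 1.295 m, τ = 251.9 × 1.295 = 326.2 N·m clockwise.
Sack of grain: 21.9 × 9.8 = 214.6 N down at 1.69 m → arm 1.69 m, τ = 214.6 × 1.69 = 362.7 N·m clockwise.
Hanging mass: 20.6 × 9.8 = 201.9 N down at 2.21 m → arm 2.21 m, τ = 201.9 × 2.21 = 446.2 N·m clockwise.
Weight: 31.1 × 9.8 = 304.8 N down at 0.307 m → arm 0.307 m, τ = 304.8 × 0.307 = 93.57 N·m clockwise.
Total clockwise load moment = 1229 N·m.
The cable tension T acts at 2.59 m; only its component perpendicular to the rod, T sinθ, produces torque. sinθ = h/√(h²+d²) = 1.42/√(1.42²+2.59²) = 0.4807.
Στ = 0 ⇒ T × 2.59 × 0.4807 = 1229 ⇒ T = 1229 / 1.245 = 987 N.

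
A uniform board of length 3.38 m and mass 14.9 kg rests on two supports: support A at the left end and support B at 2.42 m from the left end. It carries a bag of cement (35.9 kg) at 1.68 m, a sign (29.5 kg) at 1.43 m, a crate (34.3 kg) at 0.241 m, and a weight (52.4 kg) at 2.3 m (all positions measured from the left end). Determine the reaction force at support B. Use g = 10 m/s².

About support A:
Beam weight: 14.9 × 10 = 149 N down at 1.69 m → arm 1.69 m, τ = 149 × 1.69 = 251.8 N·m clockwise.
Bag of cement: 35.9 × 10 = 359 N down at 1.68 m → arm 1.68 m, τ = 359 × 1.68 = 603.1 N·m clockwise.
Sign: 29.5 × 10 = 295 N down at 1.43 m → arm 1.43 m, τ = 295 × 1.43 = 421.8 N·m clockwise.
Crate: 34.3 × 10 = 343 N down at 0.241 m → arm 0.241 m, τ = 343 × 0.241 = 82.66 N·m clockwise.
Weight: 52.4 × 10 = 524 N down at 2.3 m → arm 2.3 m, τ = 524 × 2.3 = 1205 N·m clockwise.
Net load moment about support A = 2564 N·m clockwise.
Reaction R at support B is upward at 2.42 m, arm 2.42 m → moment R × 2.42 counterclockwise.
For rotational equilibrium, R × 2.42 = 2564, so R = 1060 N.

R_B ≈ 1060 N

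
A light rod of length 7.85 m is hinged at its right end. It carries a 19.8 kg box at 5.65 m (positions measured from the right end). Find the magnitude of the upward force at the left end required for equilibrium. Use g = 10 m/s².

F ≈ 143 N

About the right end:
Box: 19.8 × 10 = 198 N down at 5.65 m → arm 5.65 m, τ = 198 × 5.65 = 1119 N·m counterclockwise.
Net moment of the loads = 1119 N·m counterclockwise.
The upward force F acts at the left end, arm 7.85 m, giving F × 7.85 clockwise.
Setting net torque to zero: F × 7.85 = 1119 → F = 1119 / 7.85 = 143 N.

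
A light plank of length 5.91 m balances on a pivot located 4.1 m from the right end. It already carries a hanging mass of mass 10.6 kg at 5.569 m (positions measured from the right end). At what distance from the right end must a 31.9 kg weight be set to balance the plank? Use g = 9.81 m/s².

x ≈ 3.61 m from the right end

Choose the pivot (at 4.1 m from the right end) as the axis so the support reaction has zero arm there.
Hanging mass: 10.6 × 9.81 = 104 N down at 5.569 m → arm 1.469 m, τ = 104 × 1.469 = 152.8 N·m counterclockwise.
Net moment of existing loads = 152.8 N·m counterclockwise.
The weight weighs 31.9 × 9.81 = 312.9 N and must supply an equal clockwise moment, so its lever arm about the pivot is 152.8 / 312.9 = 0.488 m.
That puts it at 4.1 − 0.488 = 3.61 m from the right end.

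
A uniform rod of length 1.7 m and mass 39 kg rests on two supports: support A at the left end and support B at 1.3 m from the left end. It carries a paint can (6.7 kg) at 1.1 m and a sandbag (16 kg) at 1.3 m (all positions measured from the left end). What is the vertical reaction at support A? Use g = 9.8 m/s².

Taking torques about support B:
Beam weight: 39 × 9.8 = 382.2 N down at 0.85 m → arm 0.45 m, τ = 382.2 × 0.45 = 172 N·m counterclockwise.
Paint can: 6.7 × 9.8 = 65.66 N down at 1.1 m → arm 0.2 m, τ = 65.66 × 0.2 = 13.13 N·m counterclockwise.
Sandbag: acts at the support B, moment arm 0 → no torque.
Net load moment about support B = 185.1 N·m counterclockwise.
Reaction R at support A is upward at 0 m, arm 1.3 m → moment R × 1.3 clockwise.
Στ = 0 ⇒ R × 1.3 = 185.1 ⇒ R = 142 N.

R_A ≈ 142 N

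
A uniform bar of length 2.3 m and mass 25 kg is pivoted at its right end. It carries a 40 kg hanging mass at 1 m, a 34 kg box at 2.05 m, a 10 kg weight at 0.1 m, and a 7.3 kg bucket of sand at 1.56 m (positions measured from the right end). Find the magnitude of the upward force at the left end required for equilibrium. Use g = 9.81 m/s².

About the right end:
Beam weight: 25 × 9.81 = 245.2 N down at 1.15 m → arm 1.15 m, τ = 245.2 × 1.15 = 282 N·m counterclockwise.
Hanging mass: 40 × 9.81 = 392.4 N down at 1 m → arm 1 m, τ = 392.4 × 1 = 392.4 N·m counterclockwise.
Box: 34 × 9.81 = 333.5 N down at 2.05 m → arm 2.05 m, τ = 333.5 × 2.05 = 683.7 N·m counterclockwise.
Weight: 10 × 9.81 = 98.1 N down at 0.1 m → arm 0.1 m, τ = 98.1 × 0.1 = 9.81 N·m counterclockwise.
Bucket of sand: 7.3 × 9.81 = 71.61 N down at 1.56 m → arm 1.56 m, τ = 71.61 × 1.56 = 111.7 N·m counterclockwise.
Net moment of the loads = 1480 N·m counterclockwise.
The upward force F acts at the left end, arm 2.3 m, giving F × 2.3 clockwise.
Στ = 0 ⇒ F × 2.3 = 1480 ⇒ F = 1480 / 2.3 = 643 N.

F ≈ 643 N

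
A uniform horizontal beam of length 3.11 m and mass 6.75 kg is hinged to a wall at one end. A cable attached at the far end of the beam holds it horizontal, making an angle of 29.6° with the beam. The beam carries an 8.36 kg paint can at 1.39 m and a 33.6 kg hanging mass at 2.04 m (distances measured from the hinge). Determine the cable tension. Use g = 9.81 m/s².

Taking torques about the hinge:
Beam weight: 6.75 × 9.81 = 66.22 N down at 1.555 m → arm 1.555 m, τ = 66.22 × 1.555 = 103 N·m clockwise.
Paint can: 8.36 × 9.81 = 82.01 N down at 1.39 m → arm 1.39 m, τ = 82.01 × 1.39 = 114 N·m clockwise.
Hanging mass: 33.6 × 9.81 = 329.6 N down at 2.04 m → arm 2.04 m, τ = 329.6 × 2.04 = 672.4 N·m clockwise.
Total clockwise load moment = 889.4 N·m.
The cable tension T acts at 3.11 m; only its component perpendicular to the beam, T sinθ, produces torque. sin 29.6° = 0.4939.
Στ = 0 ⇒ T × 3.11 × 0.4939 = 889.4 ⇒ T = 889.4 / 1.536 = 579 N.

T ≈ 579 N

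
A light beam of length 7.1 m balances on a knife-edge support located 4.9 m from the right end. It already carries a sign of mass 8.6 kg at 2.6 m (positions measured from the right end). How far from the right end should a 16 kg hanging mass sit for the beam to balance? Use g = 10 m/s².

x ≈ 6.14 m from the right end

Choose the knife-edge support (at 4.9 m from the right end) as the axis so the support reaction has zero arm there.
Sign: 8.6 × 10 = 86 N down at 2.6 m → arm 2.3 m, τ = 86 × 2.3 = 197.8 N·m clockwise.
Net moment of existing loads = 197.8 N·m clockwise.
The hanging mass weighs 16 × 10 = 160 N and must supply an equal counterclockwise moment, so its lever arm about the knife-edge support is 197.8 / 160 = 1.24 m.
That puts it at 4.9 + 1.24 = 6.14 m from the right end.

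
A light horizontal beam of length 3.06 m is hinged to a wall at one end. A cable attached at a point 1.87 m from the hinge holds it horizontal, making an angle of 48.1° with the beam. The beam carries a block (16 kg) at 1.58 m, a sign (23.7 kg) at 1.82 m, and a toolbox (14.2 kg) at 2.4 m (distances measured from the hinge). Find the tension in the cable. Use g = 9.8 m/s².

Taking torques about the hinge:
Block: 16 × 9.8 = 156.8 N down at 1.58 m → arm 1.58 m, τ = 156.8 × 1.58 = 247.7 N·m clockwise.
Sign: 23.7 × 9.8 = 232.3 N down at 1.82 m → arm 1.82 m, τ = 232.3 × 1.82 = 422.8 N·m clockwise.
Toolbox: 14.2 × 9.8 = 139.2 N down at 2.4 m → arm 2.4 m, τ = 139.2 × 2.4 = 334.1 N·m clockwise.
Total clockwise load moment = 1005 N·m.
The cable tension T acts at 1.87 m; only its component perpendicular to the beam, T sinθ, produces torque. sin 48.1° = 0.7443.
Στ = 0 ⇒ T × 1.87 × 0.7443 = 1005 ⇒ T = 1005 / 1.392 = 722 N.

T ≈ 722 N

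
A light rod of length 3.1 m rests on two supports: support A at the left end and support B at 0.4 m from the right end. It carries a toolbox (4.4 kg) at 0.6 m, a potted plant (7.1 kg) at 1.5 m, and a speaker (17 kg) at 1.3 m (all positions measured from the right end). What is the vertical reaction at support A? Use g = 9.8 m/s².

R_A ≈ 87.1 N

Sum moments about support B (its reaction then has zero moment arm).
Toolbox: 4.4 × 9.8 = 43.12 N down at 0.6 m → arm 0.2 m, τ = 43.12 × 0.2 = 8.624 N·m counterclockwise.
Potted plant: 7.1 × 9.8 = 69.58 N down at 1.5 m → arm 1.1 m, τ = 69.58 × 1.1 = 76.54 N·m counterclockwise.
Speaker: 17 × 9.8 = 166.6 N down at 1.3 m → arm 0.9 m, τ = 166.6 × 0.9 = 149.9 N·m counterclockwise.
Net load moment about support B = 235.1 N·m counterclockwise.
Reaction R at support A is upward at 3.1 m, arm 2.7 m → moment R × 2.7 clockwise.
Balancing moments: R × 2.7 = 235.1, giving R = 87.1 N.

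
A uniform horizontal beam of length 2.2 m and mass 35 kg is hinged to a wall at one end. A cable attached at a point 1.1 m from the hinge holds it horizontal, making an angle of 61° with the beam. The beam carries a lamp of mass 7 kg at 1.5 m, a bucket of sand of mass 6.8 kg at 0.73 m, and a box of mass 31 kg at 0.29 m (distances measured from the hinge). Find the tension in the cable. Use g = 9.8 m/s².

Take moments about the hinge.
Beam weight: 35 × 9.8 = 343 N down at 1.1 m → arm 1.1 m, τ = 343 × 1.1 = 377.3 N·m clockwise.
Lamp: 7 × 9.8 = 68.6 N down at 1.5 m → arm 1.5 m, τ = 68.6 × 1.5 = 102.9 N·m clockwise.
Bucket of sand: 6.8 × 9.8 = 66.64 N down at 0.73 m → arm 0.73 m, τ = 66.64 × 0.73 = 48.65 N·m clockwise.
Box: 31 × 9.8 = 303.8 N down at 0.29 m → arm 0.29 m, τ = 303.8 × 0.29 = 88.1 N·m clockwise.
Total clockwise load moment = 617 N·m.
The cable tension T acts at 1.1 m; only its component perpendicular to the beam, T sinθ, produces torque. sin 61° = 0.8746.
For rotational equilibrium, T × 1.1 × 0.8746 = 617, so T = 617 / 0.9621 = 641 N.

T ≈ 641 N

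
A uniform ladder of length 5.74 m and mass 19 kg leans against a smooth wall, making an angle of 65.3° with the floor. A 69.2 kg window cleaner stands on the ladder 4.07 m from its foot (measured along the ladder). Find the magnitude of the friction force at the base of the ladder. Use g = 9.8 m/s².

About the foot of the ladder:
Ladder weight 19×9.8 = 186.2 N acts at 2.87 m along the ladder; its horizontal arm is 2.87·cos65.3° = 1.199 m → τ = 223.3 N·m clockwise.
Window cleaner: 69.2×9.8 = 678.2 N at 4.07 m → arm 1.701 m → τ = 1154 N·m clockwise.
Wall normal N acts horizontally at the top; its moment arm is the height L sinθ = 5.74·sin65.3° = 5.215 m, counterclockwise.
For rotational equilibrium, N × 5.215 = 1377, so N = 264 N.
ΣFx = 0: friction at the foot balances the wall's push, so f = N_wall = 264 N.

f ≈ 264 N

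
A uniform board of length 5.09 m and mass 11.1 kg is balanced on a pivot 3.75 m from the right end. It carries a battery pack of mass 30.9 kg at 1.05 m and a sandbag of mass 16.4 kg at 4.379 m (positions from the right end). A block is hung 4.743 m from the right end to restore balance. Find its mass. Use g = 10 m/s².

Sum moments about the pivot (at 3.75 m from the right end) (the support reaction has zero arm there).
Beam weight: 11.1 × 10 = 111 N down at 2.545 m → arm 1.205 m, τ = 111 × 1.205 = 133.8 N·m clockwise.
Battery pack: 30.9 × 10 = 309 N down at 1.05 m → arm 2.7 m, τ = 309 × 2.7 = 834.3 N·m clockwise.
Sandbag: 16.4 × 10 = 164 N down at 4.379 m → arm 0.629 m, τ = 164 × 0.629 = 103.2 N·m counterclockwise.
Net moment of known loads = 864.9 N·m clockwise.
An unknown mass m at 4.743 m has arm 0.993 m; its moment is m·g·0.993 counterclockwise.
Setting net torque to zero: m × 10 × 0.993 = 864.9 → m = 864.9 / (10 × 0.993) = 87.1 kg.

m ≈ 87.1 kg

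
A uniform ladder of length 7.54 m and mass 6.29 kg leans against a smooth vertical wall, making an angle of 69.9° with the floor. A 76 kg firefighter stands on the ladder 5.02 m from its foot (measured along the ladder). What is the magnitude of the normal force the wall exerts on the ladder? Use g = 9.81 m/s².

Choose the foot of the ladder as the axis so the floor normal and friction both act there and drop out.
Ladder weight 6.29×9.81 = 61.7 N acts at 3.77 m along the ladder; its horizontal arm is 3.77·cos69.9° = 1.296 m → τ = 79.96 N·m clockwise.
Firefighter: 76×9.81 = 745.6 N at 5.02 m → arm 1.725 m → τ = 1286 N·m clockwise.
Wall normal N acts horizontally at the top; its moment arm is the height L sinθ = 7.54·sin69.9° = 7.081 m, counterclockwise.
Στ = 0 ⇒ N × 7.081 = 1366 ⇒ N = 193 N.

N_wall ≈ 193 N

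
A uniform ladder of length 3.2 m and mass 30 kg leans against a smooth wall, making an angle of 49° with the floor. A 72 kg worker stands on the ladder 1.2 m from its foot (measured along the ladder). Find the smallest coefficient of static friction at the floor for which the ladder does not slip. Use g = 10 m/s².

μ_min ≈ 0.358

Sum moments about the foot of the ladder (the floor normal and friction both act there and drop out).
Ladder weight 30×10 = 300 N acts at 1.6 m along the ladder; its horizontal arm is 1.6·cos49° = 1.05 m → τ = 315 N·m clockwise.
Worker: 72×10 = 720 N at 1.2 m → arm 0.7873 m → τ = 566.9 N·m clockwise.
Wall normal N acts horizontally at the top; its moment arm is the height L sinθ = 3.2·sin49° = 2.415 m, counterclockwise.
Balancing moments: N × 2.415 = 881.9, giving N = 365.2 N.
ΣFx = 0 ⇒ f = N_wall = 365.2 N. ΣFy = 0 ⇒ N_floor = 1020 N.
μ_min = f / N_floor = 365.2 / 1020 = 0.358.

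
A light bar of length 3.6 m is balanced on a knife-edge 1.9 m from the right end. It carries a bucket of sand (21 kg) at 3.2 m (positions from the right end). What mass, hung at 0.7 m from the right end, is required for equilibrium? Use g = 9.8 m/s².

m ≈ 22.7 kg

Take moments about the knife-edge (at 1.9 m from the right end).
Bucket of sand: 21 × 9.8 = 205.8 N down at 3.2 m → arm 1.3 m, τ = 205.8 × 1.3 = 267.5 N·m counterclockwise.
Net moment of known loads = 267.5 N·m counterclockwise.
An unknown mass m at 0.7 m has arm 1.2 m; its moment is m·g·1.2 clockwise.
Setting net torque to zero: m × 9.8 × 1.2 = 267.5 → m = 267.5 / (9.8 × 1.2) = 22.7 kg.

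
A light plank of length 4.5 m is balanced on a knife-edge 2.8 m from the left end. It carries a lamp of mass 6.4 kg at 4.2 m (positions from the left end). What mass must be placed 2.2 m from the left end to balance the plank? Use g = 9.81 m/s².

About the knife-edge (at 2.8 m from the left end):
Lamp: 6.4 × 9.81 = 62.78 N down at 4.2 m → arm 1.4 m, τ = 62.78 × 1.4 = 87.89 N·m clockwise.
Net moment of known loads = 87.89 N·m clockwise.
An unknown mass m at 2.2 m has arm 0.6 m; its moment is m·g·0.6 counterclockwise.
For rotational equilibrium, m × 9.81 × 0.6 = 87.89, so m = 87.89 / (9.81 × 0.6) = 14.9 kg.

m ≈ 14.9 kg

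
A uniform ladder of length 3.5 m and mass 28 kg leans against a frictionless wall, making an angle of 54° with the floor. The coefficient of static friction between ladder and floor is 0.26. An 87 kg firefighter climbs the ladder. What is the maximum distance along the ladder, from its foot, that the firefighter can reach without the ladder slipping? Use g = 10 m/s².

d ≈ 1.09 m

Sum moments about the foot of the ladder (the floor normal and friction both act there and drop out).
Ladder weight 28×10 = 280 N acts at 1.75 m along the ladder; its horizontal arm is 1.75·cos54° = 1.029 m → τ = 288.1 N·m clockwise.
Firefighter weight 87×10 = 870 N at distance d → arm d·cos54° → τ = 870·d·0.5878 clockwise.
Wall normal N at the top has arm L sinθ = 2.832 m counterclockwise, so Στ = 0 gives N·2.832 = 288.1 + 511.4·d.
ΣFy = 0 ⇒ N_floor = 1150 N, so the maximum friction is μ_s·N_floor = 0.26×1150 = 299 N. ΣFx = 0 ⇒ N_wall = f, so at the slipping point N = 299 N.
Substituting: 299×2.832 = 288.1 + 511.4·d ⇒ d = (846.8 − 288.1) / 511.4 = 1.09 m.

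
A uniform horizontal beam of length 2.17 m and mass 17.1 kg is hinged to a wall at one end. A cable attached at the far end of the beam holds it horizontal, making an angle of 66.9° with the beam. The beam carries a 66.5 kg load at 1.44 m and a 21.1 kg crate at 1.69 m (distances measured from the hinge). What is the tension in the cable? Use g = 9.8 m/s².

T ≈ 736 N

Sum moments about the hinge (the unknown hinge reaction has zero arm there).
Beam weight: 17.1 × 9.8 = 167.6 N down at 1.085 m → arm 1.085 m, τ = 167.6 × 1.085 = 181.8 N·m clockwise.
Load: 66.5 × 9.8 = 651.7 N down at 1.44 m → arm 1.44 m, τ = 651.7 × 1.44 = 938.4 N·m clockwise.
Crate: 21.1 × 9.8 = 206.8 N down at 1.69 m → arm 1.69 m, τ = 206.8 × 1.69 = 349.5 N·m clockwise.
Total clockwise load moment = 1470 N·m.
The cable tension T acts at 2.17 m; only its component perpendicular to the beam, T sinθ, produces torque. sin 66.9° = 0.9198.
Setting net torque to zero: T × 2.17 × 0.9198 = 1470 → T = 1470 / 1.996 = 736 N.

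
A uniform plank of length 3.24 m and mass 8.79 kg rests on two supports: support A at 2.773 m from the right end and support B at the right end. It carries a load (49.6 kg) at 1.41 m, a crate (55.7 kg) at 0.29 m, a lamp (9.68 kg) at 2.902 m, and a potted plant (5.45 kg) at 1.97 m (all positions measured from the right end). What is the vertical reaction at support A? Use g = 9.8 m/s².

Taking torques about support B:
Beam weight: 8.79 × 9.8 = 86.14 N down at 1.62 m → arm 1.62 m, τ = 86.14 × 1.62 = 139.5 N·m counterclockwise.
Load: 49.6 × 9.8 = 486.1 N down at 1.41 m → arm 1.41 m, τ = 486.1 × 1.41 = 685.4 N·m counterclockwise.
Crate: 55.7 × 9.8 = 545.9 N down at 0.29 m → arm 0.29 m, τ = 545.9 × 0.29 = 158.3 N·m counterclockwise.
Lamp: 9.68 × 9.8 = 94.86 N down at 2.902 m → arm 2.902 m, τ = 94.86 × 2.902 = 275.3 N·m counterclockwise.
Potted plant: 5.45 × 9.8 = 53.41 N down at 1.97 m → arm 1.97 m, τ = 53.41 × 1.97 = 105.2 N·m counterclockwise.
Net load moment about support B = 1364 N·m counterclockwise.
Reaction R at support A is upward at 2.773 m, arm 2.773 m → moment R × 2.773 clockwise.
Στ = 0 ⇒ R × 2.773 = 1364 ⇒ R = 492 N.

R_A ≈ 492 N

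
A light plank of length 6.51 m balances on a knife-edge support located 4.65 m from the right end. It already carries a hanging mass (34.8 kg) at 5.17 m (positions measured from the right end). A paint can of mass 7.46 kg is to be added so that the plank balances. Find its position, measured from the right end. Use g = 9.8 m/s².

x ≈ 2.22 m from the right end

Choose the knife-edge support (at 4.65 m from the right end) as the axis so the support reaction has zero arm there.
Hanging mass: 34.8 × 9.8 = 341 N down at 5.17 m → arm 0.52 m, τ = 341 × 0.52 = 177.3 N·m counterclockwise.
Net moment of existing loads = 177.3 N·m counterclockwise.
The paint can weighs 7.46 × 9.8 = 73.11 N and must supply an equal clockwise moment, so its lever arm about the knife-edge support is 177.3 / 73.11 = 2.43 m.
That puts it at 4.65 − 2.43 = 2.22 m from the right end.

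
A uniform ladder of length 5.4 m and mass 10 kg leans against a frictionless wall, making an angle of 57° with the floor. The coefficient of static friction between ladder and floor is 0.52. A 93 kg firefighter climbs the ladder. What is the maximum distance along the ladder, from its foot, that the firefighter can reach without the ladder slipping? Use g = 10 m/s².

d ≈ 4.5 m

Sum moments about the foot of the ladder (the floor normal and friction both act there and drop out).
Ladder weight 10×10 = 100 N acts at 2.7 m along the ladder; its horizontal arm is 2.7·cos57° = 1.471 m → τ = 147.1 N·m clockwise.
Firefighter weight 93×10 = 930 N at distance d → arm d·cos57° → τ = 930·d·0.5446 clockwise.
Wall normal N at the top has arm L sinθ = 4.529 m counterclockwise, so Στ = 0 gives N·4.529 = 147.1 + 506.5·d.
ΣFy = 0 ⇒ N_floor = 1030 N, so the maximum friction is μ_s·N_floor = 0.52×1030 = 535.6 N. ΣFx = 0 ⇒ N_wall = f, so at the slipping point N = 535.6 N.
Substituting: 535.6×4.529 = 147.1 + 506.5·d ⇒ d = (2426 − 147.1) / 506.5 = 4.5 m.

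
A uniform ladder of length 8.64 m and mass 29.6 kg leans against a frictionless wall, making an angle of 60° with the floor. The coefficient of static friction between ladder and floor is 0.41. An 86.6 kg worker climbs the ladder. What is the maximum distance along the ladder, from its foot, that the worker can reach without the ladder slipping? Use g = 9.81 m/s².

Taking torques about the foot of the ladder:
Ladder weight 29.6×9.81 = 290.4 N acts at 4.32 m along the ladder; its horizontal arm is 4.32·cos60° = 2.16 m → τ = 627.3 N·m clockwise.
Worker weight 86.6×9.81 = 849.5 N at distance d → arm d·cos60° → τ = 849.5·d·0.5 clockwise.
Wall normal N at the top has arm L sinθ = 7.482 m counterclockwise, so Στ = 0 gives N·7.482 = 627.3 + 424.8·d.
ΣFy = 0 ⇒ N_floor = 1140 N, so the maximum friction is μ_s·N_floor = 0.41×1140 = 467.4 N. ΣFx = 0 ⇒ N_wall = f, so at the slipping point N = 467.4 N.
Substituting: 467.4×7.482 = 627.3 + 424.8·d ⇒ d = (3497 − 627.3) / 424.8 = 6.76 m.

d ≈ 6.76 m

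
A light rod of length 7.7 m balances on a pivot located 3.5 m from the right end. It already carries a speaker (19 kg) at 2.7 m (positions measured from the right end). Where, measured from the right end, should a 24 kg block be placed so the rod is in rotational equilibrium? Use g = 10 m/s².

Take moments about the pivot (at 3.5 m from the right end).
Speaker: 19 × 10 = 190 N down at 2.7 m → arm 0.8 m, τ = 190 × 0.8 = 152 N·m clockwise.
Net moment of existing loads = 152 N·m clockwise.
The block weighs 24 × 10 = 240 N and must supply an equal counterclockwise moment, so its lever arm about the pivot is 152 / 240 = 0.633 m.
That puts it at 3.5 + 0.633 = 4.13 m from the right end.

x ≈ 4.13 m from the right end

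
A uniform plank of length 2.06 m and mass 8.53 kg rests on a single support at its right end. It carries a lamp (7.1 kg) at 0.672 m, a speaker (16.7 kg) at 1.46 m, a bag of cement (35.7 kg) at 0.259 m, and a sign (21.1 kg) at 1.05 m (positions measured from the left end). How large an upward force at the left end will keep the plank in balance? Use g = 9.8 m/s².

Taking torques about the right end:
Beam weight: 8.53 × 9.8 = 83.59 N down at 1.03 m → arm 1.03 m, τ = 83.59 × 1.03 = 86.1 N·m counterclockwise.
Lamp: 7.1 × 9.8 = 69.58 N down at 0.672 m → arm 1.388 m, τ = 69.58 × 1.388 = 96.58 N·m counterclockwise.
Speaker: 16.7 × 9.8 = 163.7 N down at 1.46 m → arm 0.6 m, τ = 163.7 × 0.6 = 98.22 N·m counterclockwise.
Bag of cement: 35.7 × 9.8 = 349.9 N down at 0.259 m → arm 1.801 m, τ = 349.9 × 1.801 = 630.2 N·m counterclockwise.
Sign: 21.1 × 9.8 = 206.8 N down at 1.05 m → arm 1.01 m, τ = 206.8 × 1.01 = 208.9 N·m counterclockwise.
Net moment of the loads = 1120 N·m counterclockwise.
The upward force F acts at the left end, arm 2.06 m, giving F × 2.06 clockwise.
Balancing moments: F × 2.06 = 1120, giving F = 1120 / 2.06 = 544 N.

F ≈ 544 N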